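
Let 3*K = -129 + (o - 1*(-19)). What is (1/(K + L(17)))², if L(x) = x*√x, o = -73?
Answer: (61 - 17*√17)⁻² ≈ 0.012095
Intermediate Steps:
K = -61 (K = (-129 + (-73 - 1*(-19)))/3 = (-129 + (-73 + 19))/3 = (-129 - 54)/3 = (⅓)*(-183) = -61)
L(x) = x^(3/2)
(1/(K + L(17)))² = (1/(-61 + 17^(3/2)))² = (1/(-61 + 17*√17))² = (-61 + 17*√17)⁻²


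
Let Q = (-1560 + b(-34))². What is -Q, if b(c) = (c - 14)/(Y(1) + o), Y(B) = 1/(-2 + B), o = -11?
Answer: -2421136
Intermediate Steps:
b(c) = 7/6 - c/12 (b(c) = (c - 14)/(1/(-2 + 1) - 11) = (-14 + c)/(1/(-1) - 11) = (-14 + c)/(-1 - 11) = (-14 + c)/(-12) = (-14 + c)*(-1/12) = 7/6 - c/12)
Q = 2421136 (Q = (-1560 + (7/6 - 1/12*(-34)))² = (-1560 + (7/6 + 17/6))² = (-1560 + 4)² = (-1556)² = 2421136)
-Q = -1*2421136 = -2421136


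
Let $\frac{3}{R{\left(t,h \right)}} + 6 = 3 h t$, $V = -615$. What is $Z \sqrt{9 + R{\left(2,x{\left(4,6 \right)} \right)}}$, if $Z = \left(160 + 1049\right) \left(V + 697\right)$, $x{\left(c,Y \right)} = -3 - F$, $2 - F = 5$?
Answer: $49569 \sqrt{34} \approx 2.8903 \cdot 10^{5}$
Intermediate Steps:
$F = -3$ ($F = 2 - 5 = -3$)
$x{\left(c,Y \right)} = 0$ ($x{\left(c,Y \right)} = -3 - -3 = -3 + 3 = 0$)
$R{\left(t,h \right)} = \frac{3}{-6 + 3 h t}$
$Z = 99138$ ($Z = \left(160 + 1049\right) \left(-615 + 697\right) = 1209 \cdot 82 = 99138$)
$Z \sqrt{9 + R{\left(2,x{\left(4,6 \right)} \right)}} = 99138 \sqrt{9 + \frac{1}{-2 + 0 \cdot 2}} = 99138 \sqrt{9 + \frac{1}{-2 + 0}} = 99138 \sqrt{9 + \frac{1}{-2}} = 99138 \sqrt{9 - \frac{1}{2}} = 99138 \sqrt{\frac{17}{2}} = 99138 \frac{\sqrt{34}}{2} = 49569 \sqrt{34}$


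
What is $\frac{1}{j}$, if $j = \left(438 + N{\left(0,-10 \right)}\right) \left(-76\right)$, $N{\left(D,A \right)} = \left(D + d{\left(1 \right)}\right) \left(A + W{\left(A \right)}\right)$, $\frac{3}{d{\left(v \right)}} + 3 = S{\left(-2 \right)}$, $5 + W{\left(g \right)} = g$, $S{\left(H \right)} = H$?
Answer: $- \frac{1}{34428} \approx -2.9046 \cdot 10^{-5}$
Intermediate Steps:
$W{\left(g \right)} = -5 + g$
$d{\left(v \right)} = - \frac{3}{5}$ ($d{\left(v \right)} = \frac{3}{-3 - 2} = \frac{3}{-5} = 3 \left(- \frac{1}{5}\right) = - \frac{3}{5}$)
$N{\left(D,A \right)} = \left(-5 + 2 A\right) \left(- \frac{3}{5} + D\right)$ ($N{\left(D,A \right)} = \left(D - \frac{3}{5}\right) \left(A + \left(-5 + A\right)\right) = \left(- \frac{3}{5} + D\right) \left(-5 + 2 A\right) = \left(-5 + 2 A\right) \left(- \frac{3}{5} + D\right)$)
$j = -34428$ ($j = \left(438 + \left(3 - 0 - -12 + 2 \left(-10\right) 0\right)\right) \left(-76\right) = \left(438 + \left(3 + 0 + 12 + 0\right)\right) \left(-76\right) = \left(438 + 15\right) \left(-76\right) = 453 \left(-76\right) = -34428$)
$\frac{1}{j} = \frac{1}{-34428} = - \frac{1}{34428}$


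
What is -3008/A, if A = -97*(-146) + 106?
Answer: -752/3567 ≈ -0.21082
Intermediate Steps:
A = 14268 (A = 14162 + 106 = 14268)
-3008/A = -3008/14268 = -3008*1/14268 = -752/3567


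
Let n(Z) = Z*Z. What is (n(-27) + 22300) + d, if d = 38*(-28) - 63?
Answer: 21902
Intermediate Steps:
d = -1127 (d = -1064 - 63 = -1127)
n(Z) = Z²
(n(-27) + 22300) + d = ((-27)² + 22300) - 1127 = (729 + 22300) - 1127 = 23029 - 1127 = 21902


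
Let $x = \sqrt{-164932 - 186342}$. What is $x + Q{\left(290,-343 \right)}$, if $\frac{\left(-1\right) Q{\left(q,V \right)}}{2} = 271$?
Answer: $-542 + i \sqrt{351274} \approx -542.0 + 592.68 i$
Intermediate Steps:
$Q{\left(q,V \right)} = -542$ ($Q{\left(q,V \right)} = \left(-2\right) 271 = -542$)
$x = i \sqrt{351274}$ ($x = \sqrt{-351274} = i \sqrt{351274} \approx 592.68 i$)
$x + Q{\left(290,-343 \right)} = i \sqrt{351274} - 542 = -542 + i \sqrt{351274}$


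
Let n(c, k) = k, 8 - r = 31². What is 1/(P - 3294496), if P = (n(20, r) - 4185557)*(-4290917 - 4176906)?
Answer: 1/35450622373234 ≈ 2.8208e-14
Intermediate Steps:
r = -953 (r = 8 - 1*31² = 8 - 1*961 = 8 - 961 = -953)
P = 35450625667730 (P = (-953 - 4185557)*(-4290917 - 4176906) = -4186510*(-8467823) = 35450625667730)
1/(P - 3294496) = 1/(35450625667730 - 3294496) = 1/35450622373234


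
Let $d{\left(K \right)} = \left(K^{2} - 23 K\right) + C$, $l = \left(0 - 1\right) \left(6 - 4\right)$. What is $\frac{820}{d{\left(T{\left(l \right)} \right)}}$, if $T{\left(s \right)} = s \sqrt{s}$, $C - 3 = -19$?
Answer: $- \frac{2460}{601} - \frac{4715 i \sqrt{2}}{601} \approx -4.0932 - 11.095 i$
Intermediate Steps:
$C = -16$ ($C = 3 - 19 = -16$)
$l = -2$ ($l = \left(-1\right) 2 = -2$)
$T{\left(s \right)} = s^{\frac{3}{2}}$
$d{\left(K \right)} = -16 + K^{2} - 23 K$ ($d{\left(K \right)} = \left(K^{2} - 23 K\right) - 16 = -16 + K^{2} - 23 K$)
$\frac{820}{d{\left(T{\left(l \right)} \right)}} = \frac{820}{-16 + \left(\left(-2\right)^{\frac{3}{2}}\right)^{2} - 23 \left(-2\right)^{\frac{3}{2}}} = \frac{820}{-16 + \left(- 2 i \sqrt{2}\right)^{2} - 23 \left(- 2 i \sqrt{2}\right)} = \frac{820}{-16 - 8 + 46 i \sqrt{2}} = \frac{820}{-24 + 46 i \sqrt{2}}$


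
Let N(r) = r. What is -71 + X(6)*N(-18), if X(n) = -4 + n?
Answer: -107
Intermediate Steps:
-71 + X(6)*N(-18) = -71 + (-4 + 6)*(-18) = -71 + 2*(-18) = -71 - 36 = -107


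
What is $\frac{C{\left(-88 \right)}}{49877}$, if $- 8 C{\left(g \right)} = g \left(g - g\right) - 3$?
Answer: $\frac{3}{399016} \approx 7.5185 \cdot 10^{-6}$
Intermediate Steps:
$C{\left(g \right)} = \frac{3}{8}$ ($C{\left(g \right)} = - \frac{g \left(g - g\right) - 3}{8} = - \frac{g 0 - 3}{8} = - \frac{0 - 3}{8} = \left(- \frac{1}{8}\right) \left(-3\right) = \frac{3}{8}$)
$\frac{C{\left(-88 \right)}}{49877} = \frac{3}{8 \cdot 49877} = \frac{3}{8} \cdot \frac{1}{49877} = \frac{3}{399016}$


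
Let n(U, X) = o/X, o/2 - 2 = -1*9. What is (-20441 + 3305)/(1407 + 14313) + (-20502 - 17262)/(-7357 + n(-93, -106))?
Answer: 516289332/127696835 ≈ 4.0431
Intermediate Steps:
o = -14 (o = 4 + 2*(-1*9) = 4 + 2*(-9) = 4 - 18 = -14)
n(U, X) = -14/X
(-20441 + 3305)/(1407 + 14313) + (-20502 - 17262)/(-7357 + n(-93, -106)) = (-20441 + 3305)/(1407 + 14313) + (-20502 - 17262)/(-7357 - 14/(-106)) = -17136/15720 - 37764/(-7357 - 14*(-1/106)) = -17136*1/15720 - 37764/(-7357 + 7/53) = -714/655 - 37764/(-389914/53) = -714/655 - 37764*(-53/389914) = -714/655 + 1000746/194957 = 516289332/127696835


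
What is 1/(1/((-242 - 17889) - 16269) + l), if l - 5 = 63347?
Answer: 34400/2179308799 ≈ 1.5785e-5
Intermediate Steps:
l = 63352 (l = 5 + 63347 = 63352)
1/(1/((-242 - 17889) - 16269) + l) = 1/(1/((-242 - 17889) - 16269) + 63352) = 1/(1/(-18131 - 16269) + 63352) = 1/(1/(-34400) + 63352) = 1/(-1/34400 + 63352) = 1/(2179308799/34400) = 34400/2179308799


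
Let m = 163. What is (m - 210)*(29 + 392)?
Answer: -19787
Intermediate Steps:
(m - 210)*(29 + 392) = (163 - 210)*(29 + 392) = -47*421 = -19787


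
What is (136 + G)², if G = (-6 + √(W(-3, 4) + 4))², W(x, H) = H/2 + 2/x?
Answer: 289936/9 - 17024*√3/3 ≈ 22386.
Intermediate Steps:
W(x, H) = H/2 + 2/x (W(x, H) = H*(½) + 2/x = H/2 + 2/x)
G = (-6 + 4*√3/3)² (G = (-6 + √(((½)*4 + 2/(-3)) + 4))² = (-6 + √((2 + 2*(-⅓)) + 4))² = (-6 + √((2 - ⅔) + 4))² = (-6 + √(4/3 + 4))² = (-6 + √(16/3))² = (-6 + 4*√3/3)² ≈ 13.621)
(136 + G)² = (136 + (124/3 - 16*√3))² = (532/3 - 16*√3)²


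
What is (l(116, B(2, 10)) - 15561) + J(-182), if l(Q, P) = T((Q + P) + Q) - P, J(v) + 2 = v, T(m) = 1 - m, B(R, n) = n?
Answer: -15996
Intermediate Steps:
J(v) = -2 + v
l(Q, P) = 1 - 2*P - 2*Q (l(Q, P) = (1 - ((Q + P) + Q)) - P = (1 - ((P + Q) + Q)) - P = (1 - (P + 2*Q)) - P = (1 + (-P - 2*Q)) - P = (1 - P - 2*Q) - P = 1 - 2*P - 2*Q)
(l(116, B(2, 10)) - 15561) + J(-182) = ((1 - 2*10 - 2*116) - 15561) + (-2 - 182) = ((1 - 20 - 232) - 15561) - 184 = (-251 - 15561) - 184 = -15812 - 184 = -15996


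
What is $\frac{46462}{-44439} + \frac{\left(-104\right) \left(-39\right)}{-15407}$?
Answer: $- \frac{896084618}{684671673} \approx -1.3088$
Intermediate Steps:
$\frac{46462}{-44439} + \frac{\left(-104\right) \left(-39\right)}{-15407} = 46462 \left(- \frac{1}{44439}\right) + 4056 \left(- \frac{1}{15407}\right) = - \frac{46462}{44439} - \frac{4056}{15407} = - \frac{896084618}{684671673}$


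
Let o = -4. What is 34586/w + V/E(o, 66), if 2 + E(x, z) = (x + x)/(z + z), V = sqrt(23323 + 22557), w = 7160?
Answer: 17293/3580 - 33*sqrt(11470)/34 ≈ -99.118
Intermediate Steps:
V = 2*sqrt(11470) (V = sqrt(45880) = 2*sqrt(11470) ≈ 214.20)
E(x, z) = -2 + x/z (E(x, z) = -2 + (x + x)/(z + z) = -2 + (2*x)/((2*z)) = -2 + (2*x)*(1/(2*z)) = -2 + x/z)
34586/w + V/E(o, 66) = 34586/7160 + (2*sqrt(11470))/(-2 - 4/66) = 34586*(1/7160) + (2*sqrt(11470))/(-2 - 4*1/66) = 17293/3580 + (2*sqrt(11470))/(-2 - 2/33) = 17293/3580 + (2*sqrt(11470))/(-68/33) = 17293/3580 + (2*sqrt(11470))*(-33/68) = 17293/3580 - 33*sqrt(11470)/34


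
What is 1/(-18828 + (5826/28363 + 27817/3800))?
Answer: -107779400/2028459430829 ≈ -5.3134e-5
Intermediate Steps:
1/(-18828 + (5826/28363 + 27817/3800)) = 1/(-18828 + 811112371/107779400) = 1/(-2028459430829/107779400) = -107779400/2028459430829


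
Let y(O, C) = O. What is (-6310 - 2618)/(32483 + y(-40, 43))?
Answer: -8928/32443 ≈ -0.27519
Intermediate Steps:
(-6310 - 2618)/(32483 + y(-40, 43)) = (-6310 - 2618)/(32483 - 40) = -8928/32443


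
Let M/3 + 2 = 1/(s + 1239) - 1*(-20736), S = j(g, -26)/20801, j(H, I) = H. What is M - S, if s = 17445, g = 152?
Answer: 8058182833001/129548628 ≈ 62202.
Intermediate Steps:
S = 152/20801 ≈ 0.0073073
M = 387394057/6228 (M = -6 + 3*(1/(17445 + 1239) - 1*(-20736)) = -6 + 3*(1/18684 + 20736) = -6 + 3*(387431425/18684) = -6 + 387431425/6228 = 387394057/6228 ≈ 62202.)
M - S = 387394057/6228 - 1*152/20801 = 387394057/6228 - 152/20801 = 8058182833001/129548628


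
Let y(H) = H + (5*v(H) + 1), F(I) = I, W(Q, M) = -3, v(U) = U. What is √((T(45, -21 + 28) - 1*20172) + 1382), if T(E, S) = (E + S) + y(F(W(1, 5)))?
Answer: 11*I*√155 ≈ 136.95*I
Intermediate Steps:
y(H) = 1 + 6*H (y(H) = H + (5*H + 1) = H + (1 + 5*H) = 1 + 6*H)
T(E, S) = -17 + E + S (T(E, S) = (E + S) + (1 + 6*(-3)) = (E + S) + (1 - 18) = (E + S) - 17 = -17 + E + S)
√((T(45, -21 + 28) - 1*20172) + 1382) = √(((-17 + 45 + (-21 + 28)) - 1*20172) + 1382) = √(((-17 + 45 + 7) - 20172) + 1382) = √((35 - 20172) + 1382) = √(-20137 + 1382) = √(-18755) = 11*I*√155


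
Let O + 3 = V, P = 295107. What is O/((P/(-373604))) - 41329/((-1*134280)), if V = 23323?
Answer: -389964985240399/13208989320 ≈ -29523.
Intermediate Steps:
O = 23320 (O = -3 + 23323 = 23320)
O/((P/(-373604))) - 41329/((-1*134280)) = 23320/((295107/(-373604))) - 41329/((-1*134280)) = 23320/((295107*(-1/373604))) - 41329/(-134280) = 23320/(-295107/373604) - 41329*(-1/134280) = 23320*(-373604/295107) + 41329/134280 = -8712445280/295107 + 41329/134280 = -389964985240399/13208989320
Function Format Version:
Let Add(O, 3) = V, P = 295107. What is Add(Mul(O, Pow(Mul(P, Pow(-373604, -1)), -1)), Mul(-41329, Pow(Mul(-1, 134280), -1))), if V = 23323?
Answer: Rational(-389964985240399, 13208989320) ≈ -29523.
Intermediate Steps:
O = 23320 (O = Add(-3, 23323) = 23320)
Add(Mul(O, Pow(Mul(P, Pow(-373604, -1)), -1)), Mul(-41329, Pow(Mul(-1, 134280), -1))) = Add(Mul(23320, Pow(Mul(295107, Pow(-373604, -1)), -1)), Mul(-41329, Pow(Mul(-1, 134280), -1))) = Add(Mul(23320, Pow(Mul(295107, Rational(-1, 373604)), -1)), Mul(-41329, Pow(-134280, -1))) = Add(Mul(23320, Pow(Rational(-295107, 373604), -1)), Mul(-41329, Rational(-1, 134280))) = Add(Mul(23320, Rational(-373604, 295107)), Rational(41329, 134280)) = Add(Rational(-8712445280, 295107), Rational(41329, 134280)) = Rational(-389964985240399, 13208989320)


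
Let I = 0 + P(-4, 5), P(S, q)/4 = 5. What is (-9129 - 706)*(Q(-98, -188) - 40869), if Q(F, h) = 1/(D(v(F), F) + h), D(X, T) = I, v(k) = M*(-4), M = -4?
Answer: 9646720165/24 ≈ 4.0195e+8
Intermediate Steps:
P(S, q) = 20 (P(S, q) = 4*5 = 20)
v(k) = 16 (v(k) = -4*(-4) = 16)
I = 20 (I = 0 + 20 = 20)
D(X, T) = 20
Q(F, h) = 1/(20 + h)
(-9129 - 706)*(Q(-98, -188) - 40869) = (-9129 - 706)*(1/(20 - 188) - 40869) = -9835*(1/(-168) - 40869) = -9835*(-1/168 - 40869) = -9835*(-6865993/168) = 9646720165/24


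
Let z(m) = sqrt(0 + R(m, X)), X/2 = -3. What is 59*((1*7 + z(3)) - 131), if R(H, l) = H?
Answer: -7316 + 59*sqrt(3) ≈ -7213.8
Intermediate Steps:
X = -6 (X = 2*(-3) = -6)
z(m) = sqrt(m) (z(m) = sqrt(0 + m) = sqrt(m))
59*((1*7 + z(3)) - 131) = 59*((1*7 + sqrt(3)) - 131) = 59*((7 + sqrt(3)) - 131) = 59*(-124 + sqrt(3)) = -7316 + 59*sqrt(3)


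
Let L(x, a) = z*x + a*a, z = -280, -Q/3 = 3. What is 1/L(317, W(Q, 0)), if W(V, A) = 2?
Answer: -1/88756 ≈ -1.1267e-5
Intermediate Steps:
Q = -9 (Q = -3*3 = -9)
L(x, a) = a**2 - 280*x (L(x, a) = -280*x + a*a = -280*x + a**2 = a**2 - 280*x)
1/L(317, W(Q, 0)) = 1/(2**2 - 280*317) = 1/(4 - 88760) = 1/(-88756) = -1/88756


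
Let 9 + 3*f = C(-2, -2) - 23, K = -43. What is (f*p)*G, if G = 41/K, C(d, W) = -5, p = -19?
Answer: -28823/129 ≈ -223.43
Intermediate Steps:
f = -37/3 (f = -3 + (-5 - 23)/3 = -3 + (⅓)*(-28) = -3 - 28/3 = -37/3 ≈ -12.333)
G = -41/43 (G = 41/(-43) = 41*(-1/43) = -41/43 ≈ -0.95349)
(f*p)*G = -37/3*(-19)*(-41/43) = (703/3)*(-41/43) = -28823/129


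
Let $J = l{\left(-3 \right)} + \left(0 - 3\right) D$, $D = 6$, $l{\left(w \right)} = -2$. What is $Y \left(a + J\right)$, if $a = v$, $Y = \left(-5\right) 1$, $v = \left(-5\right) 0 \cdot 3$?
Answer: $100$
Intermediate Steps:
$v = 0$ ($v = 0 \cdot 3 = 0$)
$Y = -5$
$J = -20$ ($J = -2 + \left(0 - 3\right) 6 = -2 - 18 = -20$)
$a = 0$
$Y \left(a + J\right) = - 5 \left(0 - 20\right) = \left(-5\right) \left(-20\right) = 100$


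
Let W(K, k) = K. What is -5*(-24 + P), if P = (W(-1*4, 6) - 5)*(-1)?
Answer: 75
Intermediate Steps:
P = 9 (P = (-1*4 - 5)*(-1) = (-4 - 5)*(-1) = -9*(-1) = 9)
-5*(-24 + P) = -5*(-24 + 9) = -5*(-15) = 75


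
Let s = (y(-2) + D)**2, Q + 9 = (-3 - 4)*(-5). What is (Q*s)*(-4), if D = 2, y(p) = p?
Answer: 0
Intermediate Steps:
Q = 26 (Q = -9 + (-3 - 4)*(-5) = -9 - 7*(-5) = -9 + 35 = 26)
s = 0 (s = (-2 + 2)**2 = 0**2 = 0)
(Q*s)*(-4) = (26*0)*(-4) = 0*(-4) = 0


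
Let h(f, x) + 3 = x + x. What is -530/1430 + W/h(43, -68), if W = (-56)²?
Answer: -455815/19877 ≈ -22.932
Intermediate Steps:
h(f, x) = -3 + 2*x (h(f, x) = -3 + (x + x) = -3 + 2*x)
W = 3136
-530/1430 + W/h(43, -68) = -530/1430 + 3136/(-3 + 2*(-68)) = -530*1/1430 + 3136/(-3 - 136) = -53/143 + 3136/(-139) = -53/143 + 3136*(-1/139) = -53/143 - 3136/139 = -455815/19877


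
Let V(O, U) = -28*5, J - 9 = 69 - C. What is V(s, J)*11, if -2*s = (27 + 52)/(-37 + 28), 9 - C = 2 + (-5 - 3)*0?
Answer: -1540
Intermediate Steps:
C = 7 (C = 9 - (2 + (-5 - 3)*0) = 9 - (2 - 8*0) = 9 - (2 + 0) = 9 - 1*2 = 9 - 2 = 7)
s = 79/18 (s = -(27 + 52)/(2*(-37 + 28)) = -79/(2*(-9)) = -79*(-1)/(2*9) = -1/2*(-79/9) = 79/18 ≈ 4.3889)
J = 71 (J = 9 + (69 - 1*7) = 9 + (69 - 7) = 9 + 62 = 71)
V(O, U) = -140
V(s, J)*11 = -140*11 = -1540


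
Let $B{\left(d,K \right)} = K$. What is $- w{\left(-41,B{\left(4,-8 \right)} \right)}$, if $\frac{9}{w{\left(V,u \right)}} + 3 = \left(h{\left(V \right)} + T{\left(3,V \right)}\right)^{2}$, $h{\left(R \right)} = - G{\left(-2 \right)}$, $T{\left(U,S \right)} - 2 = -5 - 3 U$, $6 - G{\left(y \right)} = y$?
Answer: $- \frac{9}{397} \approx -0.02267$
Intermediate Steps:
$G{\left(y \right)} = 6 - y$
$T{\left(U,S \right)} = -3 - 3 U$ ($T{\left(U,S \right)} = 2 - \left(5 + 3 U\right) = -3 - 3 U$)
$h{\left(R \right)} = -8$ ($h{\left(R \right)} = - (6 - -2) = - (6 + 2) = \left(-1\right) 8 = -8$)
$w{\left(V,u \right)} = \frac{9}{397}$ ($w{\left(V,u \right)} = \frac{9}{-3 + \left(-8 - 12\right)^{2}} = \frac{9}{-3 + \left(-20\right)^{2}} = \frac{9}{-3 + 400} = \frac{9}{397}$)
$- w{\left(-41,B{\left(4,-8 \right)} \right)} = \left(-1\right) \frac{9}{397} = - \frac{9}{397}$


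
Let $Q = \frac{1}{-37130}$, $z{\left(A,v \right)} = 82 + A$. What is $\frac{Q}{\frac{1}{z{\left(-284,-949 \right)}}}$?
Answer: $\frac{101}{18565} \approx 0.0054403$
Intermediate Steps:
$Q = - \frac{1}{37130} \approx -2.6932 \cdot 10^{-5}$
$\frac{Q}{\frac{1}{z{\left(-284,-949 \right)}}} = - \frac{1}{37130 \frac{1}{82 - 284}} = - \frac{1}{37130 \frac{1}{-202}} = - \frac{1}{37130 \left(- \frac{1}{202}\right)} = \left(- \frac{1}{37130}\right) \left(-202\right) = \frac{101}{18565}$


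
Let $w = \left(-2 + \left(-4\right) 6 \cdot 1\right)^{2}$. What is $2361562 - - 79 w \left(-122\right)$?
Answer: $-4153726$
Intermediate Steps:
$w = 676$ ($w = \left(-2 - 24\right)^{2} = \left(-26\right)^{2} = 676$)
$2361562 - - 79 w \left(-122\right) = 2361562 - \left(-79\right) 676 \left(-122\right) = 2361562 - \left(-53404\right) \left(-122\right) = 2361562 - 6515288 = -4153726$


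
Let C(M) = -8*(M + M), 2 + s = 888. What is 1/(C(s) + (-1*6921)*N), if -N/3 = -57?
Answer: -1/1197667 ≈ -8.3496e-7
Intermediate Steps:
s = 886 (s = -2 + 888 = 886)
N = 171 (N = -3*(-57) = 171)
C(M) = -16*M
1/(C(s) + (-1*6921)*N) = 1/(-16*886 - 1*6921*171) = 1/(-14176 - 6921*171) = 1/(-14176 - 1183491) = 1/(-1197667) = -1/1197667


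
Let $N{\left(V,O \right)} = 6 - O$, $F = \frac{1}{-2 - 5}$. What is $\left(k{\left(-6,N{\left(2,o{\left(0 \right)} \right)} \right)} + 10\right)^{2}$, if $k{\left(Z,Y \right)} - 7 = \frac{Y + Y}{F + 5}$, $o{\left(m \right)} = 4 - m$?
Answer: $\frac{91809}{289} \approx 317.68$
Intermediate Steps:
$F = - \frac{1}{7}$ ($F = \frac{1}{-7} = - \frac{1}{7} \approx -0.14286$)
$k{\left(Z,Y \right)} = 7 + \frac{7 Y}{17}$ ($k{\left(Z,Y \right)} = 7 + \frac{Y + Y}{- \frac{1}{7} + 5} = 7 + \frac{2 Y}{\frac{34}{7}} = 7 + 2 Y \frac{7}{34} = 7 + \frac{7 Y}{17}$)
$\left(k{\left(-6,N{\left(2,o{\left(0 \right)} \right)} \right)} + 10\right)^{2} = \left(\left(7 + \frac{7 \left(6 - \left(4 - 0\right)\right)}{17}\right) + 10\right)^{2} = \left(\left(7 + \frac{7 \left(6 - \left(4 + 0\right)\right)}{17}\right) + 10\right)^{2} = \left(\left(7 + \frac{7 \left(6 - 4\right)}{17}\right) + 10\right)^{2} = \left(\left(7 + \frac{7}{17} \cdot 2\right) + 10\right)^{2} = \left(\left(7 + \frac{14}{17}\right) + 10\right)^{2} = \left(\frac{133}{17} + 10\right)^{2} = \left(\frac{303}{17}\right)^{2} = \frac{91809}{289}$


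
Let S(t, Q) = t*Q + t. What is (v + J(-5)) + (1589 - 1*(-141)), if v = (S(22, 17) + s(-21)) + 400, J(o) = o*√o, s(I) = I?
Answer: 2505 - 5*I*√5 ≈ 2505.0 - 11.18*I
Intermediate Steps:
J(o) = o^(3/2)
S(t, Q) = t + Q*t (S(t, Q) = Q*t + t = t + Q*t)
v = 775 (v = (22*(1 + 17) - 21) + 400 = (22*18 - 21) + 400 = (396 - 21) + 400 = 375 + 400 = 775)
(v + J(-5)) + (1589 - 1*(-141)) = (775 + (-5)^(3/2)) + (1589 - 1*(-141)) = (775 - 5*I*√5) + (1589 + 141) = (775 - 5*I*√5) + 1730 = 2505 - 5*I*√5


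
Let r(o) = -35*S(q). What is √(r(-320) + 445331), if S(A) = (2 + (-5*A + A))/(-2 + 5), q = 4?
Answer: √4009449/3 ≈ 667.45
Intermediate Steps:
S(A) = ⅔ - 4*A/3 (S(A) = (2 - 4*A)/3 = (2 - 4*A)*(⅓) = ⅔ - 4*A/3)
r(o) = 490/3 (r(o) = -35*(⅔ - 4/3*4) = -35*(⅔ - 16/3) = -35*(-14/3) = 490/3)
√(r(-320) + 445331) = √(490/3 + 445331) = √(1336483/3) = √4009449/3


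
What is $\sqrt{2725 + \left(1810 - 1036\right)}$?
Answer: $\sqrt{3499} \approx 59.152$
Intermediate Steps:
$\sqrt{2725 + \left(1810 - 1036\right)} = \sqrt{2725 + 774} = \sqrt{3499}$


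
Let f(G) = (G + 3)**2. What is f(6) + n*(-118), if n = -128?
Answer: 15185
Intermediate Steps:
f(G) = (3 + G)**2
f(6) + n*(-118) = (3 + 6)**2 - 128*(-118) = 9**2 + 15104 = 81 + 15104 = 15185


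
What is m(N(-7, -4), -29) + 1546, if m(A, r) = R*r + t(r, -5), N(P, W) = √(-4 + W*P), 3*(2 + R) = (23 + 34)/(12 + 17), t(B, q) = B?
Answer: 1556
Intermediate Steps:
R = -39/29 (R = -2 + ((23 + 34)/(12 + 17))/3 = -2 + (57/29)/3 = -2 + (57*(1/29))/3 = -2 + (⅓)*(57/29) = -2 + 19/29 = -39/29 ≈ -1.3448)
N(P, W) = √(-4 + P*W)
m(A, r) = -10*r/29 (m(A, r) = -39*r/29 + r = -10*r/29)
m(N(-7, -4), -29) + 1546 = -10/29*(-29) + 1546 = 10 + 1546 = 1556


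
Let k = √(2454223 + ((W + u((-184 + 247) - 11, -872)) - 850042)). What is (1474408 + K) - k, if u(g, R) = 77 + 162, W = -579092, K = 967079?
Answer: 2441487 - 4*√64083 ≈ 2.4405e+6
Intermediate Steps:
u(g, R) = 239
k = 4*√64083 (k = √(2454223 + ((-579092 + 239) - 850042)) = √(2454223 + (-578853 - 850042)) = √(2454223 - 1428895) = √1025328 = 4*√64083 ≈ 1012.6)
(1474408 + K) - k = (1474408 + 967079) - 4*√64083 = 2441487 - 4*√64083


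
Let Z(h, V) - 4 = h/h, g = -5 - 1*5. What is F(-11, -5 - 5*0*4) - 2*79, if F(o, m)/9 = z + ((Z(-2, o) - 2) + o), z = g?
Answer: -320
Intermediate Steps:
g = -10 (g = -5 - 5 = -10)
Z(h, V) = 5 (Z(h, V) = 4 + h/h = 4 + 1 = 5)
z = -10
F(o, m) = -63 + 9*o (F(o, m) = 9*(-10 + ((5 - 2) + o)) = 9*(-10 + (3 + o)) = 9*(-7 + o) = -63 + 9*o)
F(-11, -5 - 5*0*4) - 2*79 = (-63 + 9*(-11)) - 2*79 = (-63 - 99) - 158 = -162 - 158 = -320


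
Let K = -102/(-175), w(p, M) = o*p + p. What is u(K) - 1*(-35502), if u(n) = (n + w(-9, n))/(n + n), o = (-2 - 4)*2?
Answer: 2419945/68 ≈ 35587.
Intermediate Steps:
o = -12 (o = -6*2 = -12)
w(p, M) = -11*p (w(p, M) = -12*p + p = -11*p)
K = 102/175 (K = -102*(-1/175) = 102/175 ≈ 0.58286)
u(n) = (99 + n)/(2*n) (u(n) = (n - 11*(-9))/(n + n) = (n + 99)/((2*n)) = (99 + n)*(1/(2*n)) = (99 + n)/(2*n))
u(K) - 1*(-35502) = (99 + 102/175)/(2*(102/175)) - 1*(-35502) = (½)*(175/102)*(17427/175) + 35502 = 5809/68 + 35502 = 2419945/68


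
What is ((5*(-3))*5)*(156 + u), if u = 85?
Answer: -18075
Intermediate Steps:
((5*(-3))*5)*(156 + u) = ((5*(-3))*5)*(156 + 85) = -15*5*241 = -75*241 = -18075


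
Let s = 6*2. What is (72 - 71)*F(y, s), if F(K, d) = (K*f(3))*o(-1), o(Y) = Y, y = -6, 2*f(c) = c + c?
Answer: 18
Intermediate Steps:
f(c) = c (f(c) = (c + c)/2 = (2*c)/2 = c)
s = 12
F(K, d) = -3*K (F(K, d) = (K*3)*(-1) = (3*K)*(-1) = -3*K)
(72 - 71)*F(y, s) = (72 - 71)*(-3*(-6)) = 1*18 = 18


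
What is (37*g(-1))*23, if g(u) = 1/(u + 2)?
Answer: 851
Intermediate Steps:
g(u) = 1/(2 + u)
(37*g(-1))*23 = (37/(2 - 1))*23 = (37/1)*23 = (37*1)*23 = 37*23 = 851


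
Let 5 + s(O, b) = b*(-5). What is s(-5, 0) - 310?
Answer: -315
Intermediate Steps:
s(O, b) = -5 - 5*b (s(O, b) = -5 + b*(-5) = -5 - 5*b)
s(-5, 0) - 310 = (-5 - 5*0) - 310 = (-5 + 0) - 310 = -5 - 310 = -315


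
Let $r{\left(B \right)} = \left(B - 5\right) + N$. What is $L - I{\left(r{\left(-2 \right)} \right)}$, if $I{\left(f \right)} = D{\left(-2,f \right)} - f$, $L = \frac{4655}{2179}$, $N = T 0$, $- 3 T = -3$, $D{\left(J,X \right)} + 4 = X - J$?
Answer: $\frac{9013}{2179} \approx 4.1363$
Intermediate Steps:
$D{\left(J,X \right)} = -4 + X - J$ ($D{\left(J,X \right)} = -4 - \left(J - X\right) = -4 + X - J$)
$T = 1$ ($T = \left(- \frac{1}{3}\right) \left(-3\right) = 1$)
$N = 0$ ($N = 1 \cdot 0 = 0$)
$r{\left(B \right)} = -5 + B$ ($r{\left(B \right)} = \left(B - 5\right) + 0 = \left(-5 + B\right) + 0 = -5 + B$)
$L = \frac{4655}{2179}$ ($L = 4655 \cdot \frac{1}{2179} = \frac{4655}{2179} \approx 2.1363$)
$I{\left(f \right)} = -2$ ($I{\left(f \right)} = \left(-4 + f - -2\right) - f = \left(-4 + f + 2\right) - f = \left(-2 + f\right) - f = -2$)
$L - I{\left(r{\left(-2 \right)} \right)} = \frac{4655}{2179} - -2 = \frac{4655}{2179} + 2 = \frac{9013}{2179}$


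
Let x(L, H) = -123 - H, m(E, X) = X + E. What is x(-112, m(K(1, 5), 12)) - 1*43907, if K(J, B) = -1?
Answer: -44041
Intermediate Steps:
m(E, X) = E + X
x(-112, m(K(1, 5), 12)) - 1*43907 = (-123 - (-1 + 12)) - 1*43907 = (-123 - 1*11) - 43907 = (-123 - 11) - 43907 = -134 - 43907 = -44041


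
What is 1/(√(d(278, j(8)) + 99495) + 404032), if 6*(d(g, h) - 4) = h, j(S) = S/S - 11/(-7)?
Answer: 176764/71418268917 - √304717/285673075668 ≈ 2.4731e-6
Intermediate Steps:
j(S) = 18/7 (j(S) = 1 - 11*(-⅐) = 1 + 11/7 = 18/7)
d(g, h) = 4 + h/6
1/(√(d(278, j(8)) + 99495) + 404032) = 1/(√((4 + (⅙)*(18/7)) + 99495) + 404032) = 1/(√((4 + 3/7) + 99495) + 404032) = 1/(√(31/7 + 99495) + 404032) = 1/(√(696496/7) + 404032) = 1/(4*√304717/7 + 404032) = 1/(404032 + 4*√304717/7)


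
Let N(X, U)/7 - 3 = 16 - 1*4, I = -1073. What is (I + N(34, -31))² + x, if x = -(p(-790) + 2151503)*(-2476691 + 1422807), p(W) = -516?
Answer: 2266891720532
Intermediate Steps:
N(X, U) = 105 (N(X, U) = 21 + 7*(16 - 1*4) = 21 + 7*(16 - 4) = 21 + 7*12 = 21 + 84 = 105)
x = 2266890783508 (x = -(-516 + 2151503)*(-2476691 + 1422807) = -2150987*(-1053884) = -1*(-2266890783508) = 2266890783508)
(I + N(34, -31))² + x = (-1073 + 105)² + 2266890783508 = (-968)² + 2266890783508 = 937024 + 2266890783508 = 2266891720532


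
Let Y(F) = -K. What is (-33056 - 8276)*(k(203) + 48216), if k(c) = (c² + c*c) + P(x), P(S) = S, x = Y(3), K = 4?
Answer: -5399199160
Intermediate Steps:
Y(F) = -4 (Y(F) = -1*4 = -4)
x = -4
k(c) = -4 + 2*c² (k(c) = (c² + c*c) - 4 = (c² + c²) - 4 = 2*c² - 4 = -4 + 2*c²)
(-33056 - 8276)*(k(203) + 48216) = (-33056 - 8276)*((-4 + 2*203²) + 48216) = -41332*((-4 + 2*41209) + 48216) = -41332*((-4 + 82418) + 48216) = -41332*(82414 + 48216) = -41332*130630 = -5399199160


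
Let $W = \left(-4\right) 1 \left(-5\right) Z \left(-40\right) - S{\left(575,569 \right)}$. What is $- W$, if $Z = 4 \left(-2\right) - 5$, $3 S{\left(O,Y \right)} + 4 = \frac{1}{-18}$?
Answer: $- \frac{561673}{54} \approx -10401.0$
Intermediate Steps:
$S{\left(O,Y \right)} = - \frac{73}{54}$ ($S{\left(O,Y \right)} = - \frac{4}{3} + \frac{1}{3 \left(-18\right)} = - \frac{4}{3} + \frac{1}{3} \left(- \frac{1}{18}\right) = - \frac{4}{3} - \frac{1}{54} = - \frac{73}{54}$)
$Z = -13$ ($Z = -8 - 5 = -13$)
$W = \frac{561673}{54}$ ($W = \left(-4\right) 1 \left(-5\right) \left(-13\right) \left(-40\right) - - \frac{73}{54} = \left(-4\right) \left(-5\right) \left(-13\right) \left(-40\right) + \frac{73}{54} = 20 \left(-13\right) \left(-40\right) + \frac{73}{54} = \left(-260\right) \left(-40\right) + \frac{73}{54} = 10400 + \frac{73}{54} = \frac{561673}{54} \approx 10401.0$)
$- W = \left(-1\right) \frac{561673}{54} = - \frac{561673}{54}$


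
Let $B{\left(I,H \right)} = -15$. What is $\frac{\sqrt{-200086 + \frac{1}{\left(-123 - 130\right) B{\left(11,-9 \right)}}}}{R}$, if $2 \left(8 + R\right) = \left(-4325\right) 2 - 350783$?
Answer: $- \frac{2 i \sqrt{2881643570355}}{1364108955} \approx - 0.0024889 i$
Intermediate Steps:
$R = - \frac{359449}{2}$ ($R = -8 + \frac{\left(-4325\right) 2 - 350783}{2} = -8 + \frac{-8650 - 350783}{2} = -8 + \frac{1}{2} \left(-359433\right) = -8 - \frac{359433}{2} = - \frac{359449}{2} \approx -1.7972 \cdot 10^{5}$)
$\frac{\sqrt{-200086 + \frac{1}{\left(-123 - 130\right) B{\left(11,-9 \right)}}}}{R} = \frac{\sqrt{-200086 + \frac{1}{\left(-123 - 130\right) \left(-15\right)}}}{- \frac{359449}{2}} = \sqrt{-200086 + \frac{1}{\left(-253\right) \left(-15\right)}} \left(- \frac{2}{359449}\right) = \sqrt{-200086 + \frac{1}{3795}} \left(- \frac{2}{359449}\right) = \sqrt{- \frac{759326369}{3795}} \left(- \frac{2}{359449}\right) = \frac{i \sqrt{2881643570355}}{3795} \left(- \frac{2}{359449}\right) = - \frac{2 i \sqrt{2881643570355}}{1364108955}$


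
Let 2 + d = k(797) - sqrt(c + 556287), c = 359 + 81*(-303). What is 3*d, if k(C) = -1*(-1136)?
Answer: 3402 - 183*sqrt(143) ≈ 1213.6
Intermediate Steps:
c = -24184 (c = 359 - 24543 = -24184)
k(C) = 1136
d = 1134 - 61*sqrt(143) (d = -2 + (1136 - sqrt(-24184 + 556287)) = -2 + (1136 - sqrt(532103)) = -2 + (1136 - 61*sqrt(143)) = 1134 - 61*sqrt(143) ≈ 404.55)
3*d = 3*(1134 - 61*sqrt(143)) = 3402 - 183*sqrt(143)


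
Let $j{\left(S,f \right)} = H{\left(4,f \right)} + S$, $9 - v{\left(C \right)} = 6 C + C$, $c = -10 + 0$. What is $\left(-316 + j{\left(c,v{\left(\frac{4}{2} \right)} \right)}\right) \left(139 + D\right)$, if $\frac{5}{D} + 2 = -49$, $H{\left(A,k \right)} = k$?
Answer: $- \frac{2344804}{51} \approx -45977.0$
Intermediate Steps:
$D = - \frac{5}{51}$ ($D = \frac{5}{-2 - 49} = \frac{5}{-51} = 5 \left(- \frac{1}{51}\right) = - \frac{5}{51} \approx -0.098039$)
$c = -10$
$v{\left(C \right)} = 9 - 7 C$ ($v{\left(C \right)} = 9 - \left(6 C + C\right) = 9 - 7 C$)
$j{\left(S,f \right)} = S + f$ ($j{\left(S,f \right)} = f + S = S + f$)
$\left(-316 + j{\left(c,v{\left(\frac{4}{2} \right)} \right)}\right) \left(139 + D\right) = \left(-316 - \left(1 + 7 \cdot 4 \cdot \frac{1}{2}\right)\right) \left(139 - \frac{5}{51}\right) = \left(-316 - \left(1 + 7 \cdot 4 \cdot \frac{1}{2}\right)\right) \frac{7084}{51} = \left(-316 + \left(-10 + \left(9 - 14\right)\right)\right) \frac{7084}{51} = \left(-316 - 15\right) \frac{7084}{51} = \left(-331\right) \frac{7084}{51} = - \frac{2344804}{51}$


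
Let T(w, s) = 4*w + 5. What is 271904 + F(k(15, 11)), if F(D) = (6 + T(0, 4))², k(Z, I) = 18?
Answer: 272025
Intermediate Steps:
T(w, s) = 5 + 4*w
F(D) = 121 (F(D) = (6 + (5 + 4*0))² = (6 + (5 + 0))² = (6 + 5)² = 11² = 121)
271904 + F(k(15, 11)) = 271904 + 121 = 272025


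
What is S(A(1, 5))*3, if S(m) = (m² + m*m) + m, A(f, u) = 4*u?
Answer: 2460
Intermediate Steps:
S(m) = m + 2*m² (S(m) = (m² + m²) + m = 2*m² + m = m + 2*m²)
S(A(1, 5))*3 = ((4*5)*(1 + 2*(4*5)))*3 = (20*(1 + 2*20))*3 = (20*(1 + 40))*3 = (20*41)*3 = 820*3 = 2460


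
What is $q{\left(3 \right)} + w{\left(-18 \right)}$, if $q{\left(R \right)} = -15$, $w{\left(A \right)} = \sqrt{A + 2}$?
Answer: $-15 + 4 i \approx -15.0 + 4.0 i$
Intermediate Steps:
$w{\left(A \right)} = \sqrt{2 + A}$
$q{\left(3 \right)} + w{\left(-18 \right)} = -15 + \sqrt{2 - 18} = -15 + \sqrt{-16} = -15 + 4 i$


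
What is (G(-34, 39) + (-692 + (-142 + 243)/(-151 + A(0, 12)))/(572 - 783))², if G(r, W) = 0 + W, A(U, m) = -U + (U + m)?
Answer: 1537897614400/860190241 ≈ 1787.9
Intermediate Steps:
A(U, m) = m
G(r, W) = W
(G(-34, 39) + (-692 + (-142 + 243)/(-151 + A(0, 12)))/(572 - 783))² = (39 + (-692 + (-142 + 243)/(-151 + 12))/(572 - 783))² = (39 + (-692 + 101/(-139))/(-211))² = (39 + (-692 + 101*(-1/139))*(-1/211))² = (39 + (-692 - 101/139)*(-1/211))² = (39 - 96289/139*(-1/211))² = (39 + 96289/29329)² = (1240120/29329)² = 1537897614400/860190241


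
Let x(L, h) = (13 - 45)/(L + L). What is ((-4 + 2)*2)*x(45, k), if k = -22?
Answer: 64/45 ≈ 1.4222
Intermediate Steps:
x(L, h) = -16/L (x(L, h) = -32*1/(2*L) = -16/L)
((-4 + 2)*2)*x(45, k) = ((-4 + 2)*2)*(-16/45) = (-2*2)*(-16*1/45) = -4*(-16/45) = 64/45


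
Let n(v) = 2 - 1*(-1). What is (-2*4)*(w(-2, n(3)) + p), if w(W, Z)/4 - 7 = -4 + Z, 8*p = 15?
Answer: -207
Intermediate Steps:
n(v) = 3 (n(v) = 2 + 1 = 3)
p = 15/8 (p = (⅛)*15 = 15/8 ≈ 1.8750)
w(W, Z) = 12 + 4*Z (w(W, Z) = 28 + 4*(-4 + Z) = 28 + (-16 + 4*Z) = 12 + 4*Z)
(-2*4)*(w(-2, n(3)) + p) = (-2*4)*((12 + 4*3) + 15/8) = -8*((12 + 12) + 15/8) = -8*(24 + 15/8) = -8*207/8 = -207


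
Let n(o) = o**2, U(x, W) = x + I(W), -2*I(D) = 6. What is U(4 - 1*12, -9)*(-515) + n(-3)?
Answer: 5674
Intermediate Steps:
I(D) = -3 (I(D) = -1/2*6 = -3)
U(x, W) = -3 + x (U(x, W) = x - 3 = -3 + x)
U(4 - 1*12, -9)*(-515) + n(-3) = (-3 + (4 - 1*12))*(-515) + (-3)**2 = (-3 + (4 - 12))*(-515) + 9 = (-3 - 8)*(-515) + 9 = -11*(-515) + 9 = 5665 + 9 = 5674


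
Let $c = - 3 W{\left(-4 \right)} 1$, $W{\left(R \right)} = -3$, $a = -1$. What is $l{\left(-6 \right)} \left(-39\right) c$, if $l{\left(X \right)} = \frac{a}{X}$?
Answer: $- \frac{117}{2} \approx -58.5$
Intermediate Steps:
$l{\left(X \right)} = - \frac{1}{X}$
$c = 9$ ($c = \left(-3\right) \left(-3\right) 1 = 9 \cdot 1 = 9$)
$l{\left(-6 \right)} \left(-39\right) c = - \frac{1}{-6} \left(-39\right) 9 = \left(-1\right) \left(- \frac{1}{6}\right) \left(-39\right) 9 = \frac{1}{6} \left(-39\right) 9 = \left(- \frac{13}{2}\right) 9 = - \frac{117}{2}$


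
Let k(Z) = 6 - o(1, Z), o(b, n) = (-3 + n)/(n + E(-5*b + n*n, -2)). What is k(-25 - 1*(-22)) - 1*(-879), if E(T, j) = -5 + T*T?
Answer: 3543/4 ≈ 885.75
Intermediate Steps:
E(T, j) = -5 + T²
o(b, n) = (-3 + n)/(-5 + n + (n² - 5*b)²) (o(b, n) = (-3 + n)/(n + (-5 + (-5*b + n*n)²)) = (-3 + n)/(n + (-5 + (-5*b + n²)²)) = (-3 + n)/(n + (-5 + (n² - 5*b)²)) = (-3 + n)/(-5 + n + (n² - 5*b)²))
k(Z) = 6 - (-3 + Z)/(-5 + Z + (5 - Z²)²) (k(Z) = 6 - (-3 + Z)/(-5 + Z + (-Z² + 5*1)²) = 6 - (-3 + Z)/(-5 + Z + (-Z² + 5)²) = 6 - (-3 + Z)/(-5 + Z + (5 - Z²)²))
k(-25 - 1*(-22)) - 1*(-879) = (-27 + 5*(-25 - 1*(-22)) + 6*(-5 + (-25 - 1*(-22))²)²)/(-5 + (-25 - 1*(-22)) + (-5 + (-25 - 1*(-22))²)²) - 1*(-879) = (-27 + 5*(-25 + 22) + 6*(-5 + (-25 + 22)²)²)/(-5 + (-25 + 22) + (-5 + (-25 + 22)²)²) + 879 = (-27 + 5*(-3) + 6*(-5 + (-3)²)²)/(-5 - 3 + (-5 + (-3)²)²) + 879 = (-27 - 15 + 6*(-5 + 9)²)/(-5 - 3 + (-5 + 9)²) + 879 = (-27 - 15 + 6*4²)/(-5 - 3 + 4²) + 879 = (-27 - 15 + 6*16)/(-5 - 3 + 16) + 879 = (-27 - 15 + 96)/8 + 879 = (⅛)*54 + 879 = 27/4 + 879 = 3543/4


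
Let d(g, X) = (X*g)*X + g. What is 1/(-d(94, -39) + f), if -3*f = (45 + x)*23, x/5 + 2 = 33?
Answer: -3/433804 ≈ -6.9156e-6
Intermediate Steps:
d(g, X) = g + g*X² (d(g, X) = g*X² + g = g + g*X²)
x = 155 (x = -10 + 5*33 = -10 + 165 = 155)
f = -4600/3 (f = -(45 + 155)*23/3 = -200*23/3 = -⅓*4600 = -4600/3 ≈ -1533.3)
1/(-d(94, -39) + f) = 1/(-94*(1 + (-39)²) - 4600/3) = 1/(-94*(1 + 1521) - 4600/3) = 1/(-94*1522 - 4600/3) = 1/(-1*143068 - 4600/3) = 1/(-143068 - 4600/3) = 1/(-433804/3) = -3/433804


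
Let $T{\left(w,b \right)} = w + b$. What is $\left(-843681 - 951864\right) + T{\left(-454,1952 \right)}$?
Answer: $-1794047$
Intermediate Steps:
$T{\left(w,b \right)} = b + w$
$\left(-843681 - 951864\right) + T{\left(-454,1952 \right)} = \left(-843681 - 951864\right) + \left(1952 - 454\right) = \left(-843681 - 951864\right) + 1498 = -1795545 + 1498 = -1794047$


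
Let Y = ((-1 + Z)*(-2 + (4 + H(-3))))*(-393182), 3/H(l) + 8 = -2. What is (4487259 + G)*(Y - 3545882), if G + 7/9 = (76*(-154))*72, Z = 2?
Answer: -76796404721036/5 ≈ -1.5359e+13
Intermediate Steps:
H(l) = -3/10 (H(l) = 3/(-8 - 2) = 3/(-10) = 3*(-1/10) = -3/10)
G = -7584199/9 (G = -7/9 + (76*(-154))*72 = -7/9 - 11704*72 = -7/9 - 842688 = -7584199/9 ≈ -8.4269e+5)
Y = -3342047/5 (Y = ((-1 + 2)*(-2 + (4 - 3/10)))*(-393182) = (1*(-2 + 37/10))*(-393182) = (1*(17/10))*(-393182) = (17/10)*(-393182) = -3342047/5 ≈ -6.6841e+5)
(4487259 + G)*(Y - 3545882) = (4487259 - 7584199/9)*(-3342047/5 - 3545882) = (32801132/9)*(-21071457/5) = -76796404721036/5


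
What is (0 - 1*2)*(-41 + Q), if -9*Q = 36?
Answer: 90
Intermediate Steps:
Q = -4 (Q = -⅑*36 = -4)
(0 - 1*2)*(-41 + Q) = (0 - 1*2)*(-41 - 4) = (0 - 2)*(-45) = -2*(-45) = 90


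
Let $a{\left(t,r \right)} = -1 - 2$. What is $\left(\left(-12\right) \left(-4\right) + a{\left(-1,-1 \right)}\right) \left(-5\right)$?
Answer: $-225$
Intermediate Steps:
$a{\left(t,r \right)} = -3$ ($a{\left(t,r \right)} = -1 - 2 = -3$)
$\left(\left(-12\right) \left(-4\right) + a{\left(-1,-1 \right)}\right) \left(-5\right) = \left(\left(-12\right) \left(-4\right) - 3\right) \left(-5\right) = \left(48 - 3\right) \left(-5\right) = 45 \left(-5\right) = -225$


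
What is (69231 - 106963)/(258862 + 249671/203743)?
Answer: -7687630876/52741570137 ≈ -0.14576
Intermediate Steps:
(69231 - 106963)/(258862 + 249671/203743) = -37732/(258862 + 249671*(1/203743)) = -37732/(258862 + 249671/203743) = -37732/52741570137/203743 = -37732*203743/52741570137 = -7687630876/52741570137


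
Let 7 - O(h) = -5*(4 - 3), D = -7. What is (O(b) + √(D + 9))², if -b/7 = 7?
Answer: (12 + √2)² ≈ 179.94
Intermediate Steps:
b = -49 (b = -7*7 = -49)
O(h) = 12 (O(h) = 7 - (-5)*(4 - 3) = 7 - (-5) = 7 - 1*(-5) = 7 + 5 = 12)
(O(b) + √(D + 9))² = (12 + √(-7 + 9))² = (12 + √2)²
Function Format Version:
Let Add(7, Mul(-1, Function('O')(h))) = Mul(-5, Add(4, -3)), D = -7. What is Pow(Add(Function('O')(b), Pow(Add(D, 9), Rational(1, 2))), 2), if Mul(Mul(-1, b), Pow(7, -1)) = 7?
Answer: Pow(Add(12, Pow(2, Rational(1, 2))), 2) ≈ 179.94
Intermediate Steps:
b = -49 (b = Mul(-7, 7) = -49)
Function('O')(h) = 12 (Function('O')(h) = Add(7, Mul(-1, Mul(-5, Add(4, -3)))) = Add(7, Mul(-1, Mul(-5, 1))) = Add(7, Mul(-1, -5)) = Add(7, 5) = 12)
Pow(Add(Function('O')(b), Pow(Add(D, 9), Rational(1, 2))), 2) = Pow(Add(12, Pow(Add(-7, 9), Rational(1, 2))), 2) = Pow(Add(12, Pow(2, Rational(1, 2))), 2)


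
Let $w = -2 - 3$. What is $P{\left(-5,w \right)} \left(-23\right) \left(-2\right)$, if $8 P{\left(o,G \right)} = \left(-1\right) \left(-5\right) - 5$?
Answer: $0$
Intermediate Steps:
$w = -5$ ($w = -2 - 3 = -5$)
$P{\left(o,G \right)} = 0$ ($P{\left(o,G \right)} = \frac{\left(-1\right) \left(-5\right) - 5}{8} = \frac{5 - 5}{8} = \frac{1}{8} \cdot 0 = 0$)
$P{\left(-5,w \right)} \left(-23\right) \left(-2\right) = 0 \left(-23\right) \left(-2\right) = 0 \left(-2\right) = 0$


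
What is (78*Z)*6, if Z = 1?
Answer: 468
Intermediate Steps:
(78*Z)*6 = (78*1)*6 = 78*6 = 468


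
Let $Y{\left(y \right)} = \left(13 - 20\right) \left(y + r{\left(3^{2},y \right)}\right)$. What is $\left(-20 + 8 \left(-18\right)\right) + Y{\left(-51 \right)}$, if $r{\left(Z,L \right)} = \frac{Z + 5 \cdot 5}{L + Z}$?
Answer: $\frac{596}{3} \approx 198.67$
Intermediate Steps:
$r{\left(Z,L \right)} = \frac{25 + Z}{L + Z}$ ($r{\left(Z,L \right)} = \frac{Z + 25}{L + Z} = \frac{25 + Z}{L + Z}$)
$Y{\left(y \right)} = - \frac{238}{9 + y} - 7 y$ ($Y{\left(y \right)} = \left(13 - 20\right) \left(y + \frac{25 + 3^{2}}{y + 3^{2}}\right) = - 7 \left(y + \frac{25 + 9}{y + 9}\right) = - 7 \left(y + \frac{1}{9 + y} 34\right) = - 7 \left(y + \frac{34}{9 + y}\right) = - \frac{238}{9 + y} - 7 y$)
$\left(-20 + 8 \left(-18\right)\right) + Y{\left(-51 \right)} = \left(-20 + 8 \left(-18\right)\right) + \frac{7 \left(-34 - - 51 \left(9 - 51\right)\right)}{9 - 51} = \left(-20 - 144\right) + \frac{7 \left(-34 - \left(-51\right) \left(-42\right)\right)}{-42} = -164 + 7 \left(- \frac{1}{42}\right) \left(-34 - 2142\right) = -164 + 7 \left(- \frac{1}{42}\right) \left(-2176\right) = -164 + \frac{1088}{3} = \frac{596}{3}$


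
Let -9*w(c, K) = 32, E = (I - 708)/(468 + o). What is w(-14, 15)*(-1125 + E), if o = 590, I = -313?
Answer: 19060336/4761 ≈ 4003.4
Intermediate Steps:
E = -1021/1058 (E = (-313 - 708)/(468 + 590) = -1021/1058 ≈ -0.96503)
w(c, K) = -32/9 (w(c, K) = -⅑*32 = -32/9)
w(-14, 15)*(-1125 + E) = -32*(-1125 - 1021/1058)/9 = -32/9*(-1191271/1058) = 19060336/4761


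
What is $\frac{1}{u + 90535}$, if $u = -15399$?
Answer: $\frac{1}{75136} \approx 1.3309 \cdot 10^{-5}$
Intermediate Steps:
$\frac{1}{u + 90535} = \frac{1}{-15399 + 90535} = \frac{1}{75136}$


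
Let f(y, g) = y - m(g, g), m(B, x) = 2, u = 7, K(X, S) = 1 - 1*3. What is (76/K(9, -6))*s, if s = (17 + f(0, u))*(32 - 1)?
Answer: -17670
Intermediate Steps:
K(X, S) = -2 (K(X, S) = 1 - 3 = -2)
f(y, g) = -2 + y (f(y, g) = y - 1*2 = y - 2 = -2 + y)
s = 465 (s = (17 + (-2 + 0))*(32 - 1) = (17 - 2)*31 = 15*31 = 465)
(76/K(9, -6))*s = (76/(-2))*465 = (76*(-½))*465 = -38*465 = -17670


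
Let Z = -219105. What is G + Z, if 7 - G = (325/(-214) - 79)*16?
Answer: -23305638/107 ≈ -2.1781e+5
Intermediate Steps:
G = 138597/107 (G = 7 - (325/(-214) - 79)*16 = 7 - (325*(-1/214) - 79)*16 = 7 - (-325/214 - 79)*16 = 7 - (-17231)*16/214 = 7 - 1*(-137848/107) = 7 + 137848/107 = 138597/107 ≈ 1295.3)
G + Z = 138597/107 - 219105 = -23305638/107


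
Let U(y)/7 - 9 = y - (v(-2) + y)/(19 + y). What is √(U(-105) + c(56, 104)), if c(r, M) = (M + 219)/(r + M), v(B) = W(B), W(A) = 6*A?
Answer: I*√2010246130/1720 ≈ 26.067*I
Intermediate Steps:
v(B) = 6*B
c(r, M) = (219 + M)/(M + r)
U(y) = 63 + 7*y - 7*(-12 + y)/(19 + y) (U(y) = 63 + 7*(y - (6*(-2) + y)/(19 + y)) = 63 + 7*(y - (-12 + y)/(19 + y)) = 63 + (7*y - 7*(-12 + y)/(19 + y)) = 63 + 7*y - 7*(-12 + y)/(19 + y))
√(U(-105) + c(56, 104)) = √(7*(183 + (-105)² + 27*(-105))/(19 - 105) + (219 + 104)/(104 + 56)) = √(7*(183 + 11025 - 2835)/(-86) + 323/160) = √(7*(-1/86)*8373 + (1/160)*323) = √(-58611/86 + 323/160) = √(-4674991/6880) = I*√2010246130/1720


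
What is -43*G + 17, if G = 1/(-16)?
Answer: 315/16 ≈ 19.688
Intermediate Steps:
G = -1/16 ≈ -0.062500
-43*G + 17 = -43*(-1/16) + 17 = 43/16 + 17 = 315/16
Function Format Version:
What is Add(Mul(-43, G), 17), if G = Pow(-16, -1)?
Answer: Rational(315, 16) ≈ 19.688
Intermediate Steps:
G = Rational(-1, 16) ≈ -0.062500
Add(Mul(-43, G), 17) = Add(Mul(-43, Rational(-1, 16)), 17) = Add(Rational(43, 16), 17) = Rational(315, 16)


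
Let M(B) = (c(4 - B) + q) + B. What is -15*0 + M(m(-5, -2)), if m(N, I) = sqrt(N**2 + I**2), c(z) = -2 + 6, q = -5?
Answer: -1 + sqrt(29) ≈ 4.3852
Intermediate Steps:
c(z) = 4
m(N, I) = sqrt(I**2 + N**2)
M(B) = -1 + B (M(B) = (4 - 5) + B = -1 + B)
-15*0 + M(m(-5, -2)) = -15*0 + (-1 + sqrt((-2)**2 + (-5)**2)) = 0 + (-1 + sqrt(4 + 25)) = 0 + (-1 + sqrt(29)) = -1 + sqrt(29)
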